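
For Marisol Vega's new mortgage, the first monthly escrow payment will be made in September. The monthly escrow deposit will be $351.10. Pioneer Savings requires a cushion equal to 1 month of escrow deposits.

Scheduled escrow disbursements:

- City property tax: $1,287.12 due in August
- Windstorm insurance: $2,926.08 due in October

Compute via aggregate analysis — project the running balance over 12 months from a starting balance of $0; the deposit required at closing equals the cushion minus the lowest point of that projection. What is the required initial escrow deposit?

Cushion = 1 × $351.10 = $351.10
Trial balance (start $0, +$351.10 each month, − disbursements):
  Sep: +$351.10 → $351.10
  Oct: +$351.10 − $2,926.08 → -$2,223.88
  Nov: +$351.10 → -$1,872.78
  Dec: +$351.10 → -$1,521.68
  Jan: +$351.10 → -$1,170.58
  Feb: +$351.10 → -$819.48
  Mar: +$351.10 → -$468.38
  Apr: +$351.10 → -$117.28
  May: +$351.10 → $233.82
  Jun: +$351.10 → $584.92
  Jul: +$351.10 → $936.02
  Aug: +$351.10 − $1,287.12 → $0.00
Lowest trial balance = -$2,223.88 (Oct)
Initial deposit = cushion − low point = $351.10 − (-$2,223.88) = $2,574.98

$2,574.98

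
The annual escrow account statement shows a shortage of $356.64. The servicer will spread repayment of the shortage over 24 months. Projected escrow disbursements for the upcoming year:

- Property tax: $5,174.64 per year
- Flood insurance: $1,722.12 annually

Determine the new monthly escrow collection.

$589.59

Property tax = $5,174.64/yr
Flood insurance = $1,722.12/yr
Annual escrow total = $6,896.76
Monthly = $6,896.76 ÷ 12 = $574.73
Shortage spread = $356.64 ÷ 24 = $14.86/mo
New monthly escrow = $574.73 + $14.86 = $589.59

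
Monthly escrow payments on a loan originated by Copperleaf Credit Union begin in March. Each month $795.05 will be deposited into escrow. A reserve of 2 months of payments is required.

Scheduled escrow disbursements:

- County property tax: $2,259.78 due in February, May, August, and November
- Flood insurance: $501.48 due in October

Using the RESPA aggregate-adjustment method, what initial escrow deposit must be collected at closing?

$1,715.47

Cushion = 2 × $795.05 = $1,590.10
Trial balance (start $0, +$795.05 each month, − disbursements):
  Mar: +$795.05 → $795.05
  Apr: +$795.05 → $1,590.10
  May: +$795.05 − $2,259.78 → $125.37
  Jun: +$795.05 → $920.42
  Jul: +$795.05 → $1,715.47
  Aug: +$795.05 − $2,259.78 → $250.74
  Sep: +$795.05 → $1,045.79
  Oct: +$795.05 − $501.48 → $1,339.36
  Nov: +$795.05 − $2,259.78 → -$125.37
  Dec: +$795.05 → $669.68
  Jan: +$795.05 → $1,464.73
  Feb: +$795.05 − $2,259.78 → $0.00
Lowest trial balance = -$125.37 (Nov)
Initial deposit = cushion − low point = $1,590.10 − (-$125.37) = $1,715.47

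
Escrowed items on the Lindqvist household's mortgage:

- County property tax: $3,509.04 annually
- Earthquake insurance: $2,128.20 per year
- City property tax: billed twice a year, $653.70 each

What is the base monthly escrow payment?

$578.72

County property tax = $3,509.04
Earthquake insurance = $2,128.20
City property tax = $653.70 × 2 = $1,307.40
Annual escrow total = $3,509.04 + $2,128.20 + $1,307.40 = $6,944.64
Monthly escrow = $6,944.64 ÷ 12 = $578.72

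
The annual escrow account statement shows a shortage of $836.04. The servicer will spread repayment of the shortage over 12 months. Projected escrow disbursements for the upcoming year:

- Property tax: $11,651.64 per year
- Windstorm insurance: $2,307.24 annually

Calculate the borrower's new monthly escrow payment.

$1,232.91

Property tax = $11,651.64/yr
Windstorm insurance = $2,307.24/yr
Total per year = $13,958.88
Base monthly escrow = $13,958.88 ÷ 12 = $1,163.24
Shortage spread = $836.04 ÷ 12 = $69.67/mo
Adjusted monthly = $1,163.24 + $69.67 = $1,232.91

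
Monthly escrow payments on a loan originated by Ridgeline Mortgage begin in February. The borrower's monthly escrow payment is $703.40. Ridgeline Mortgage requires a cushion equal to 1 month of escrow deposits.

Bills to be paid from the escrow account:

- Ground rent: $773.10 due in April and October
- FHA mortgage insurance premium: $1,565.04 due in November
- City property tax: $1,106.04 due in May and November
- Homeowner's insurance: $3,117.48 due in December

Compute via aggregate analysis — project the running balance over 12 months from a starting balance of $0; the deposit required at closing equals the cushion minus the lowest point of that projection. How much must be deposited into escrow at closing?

$1,406.80

Cushion = 1 × $703.40 = $703.40
Trial balance (start $0, +$703.40 each month, − disbursements):
  Feb: +$703.40 → $703.40
  Mar: +$703.40 → $1,406.80
  Apr: +$703.40 − $773.10 → $1,337.10
  May: +$703.40 − $1,106.04 → $934.46
  Jun: +$703.40 → $1,637.86
  Jul: +$703.40 → $2,341.26
  Aug: +$703.40 → $3,044.66
  Sep: +$703.40 → $3,748.06
  Oct: +$703.40 − $773.10 → $3,678.36
  Nov: +$703.40 − $2,671.08 → $1,710.68
  Dec: +$703.40 − $3,117.48 → -$703.40
  Jan: +$703.40 → $0.00
Lowest trial balance = -$703.40 (Dec)
Initial deposit = cushion − low point = $703.40 − (-$703.40) = $1,406.80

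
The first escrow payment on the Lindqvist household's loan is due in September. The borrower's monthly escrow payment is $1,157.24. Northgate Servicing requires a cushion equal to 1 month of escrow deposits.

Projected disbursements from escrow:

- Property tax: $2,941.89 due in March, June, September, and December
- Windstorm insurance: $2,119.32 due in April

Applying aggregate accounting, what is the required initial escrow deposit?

$3,471.72

Cushion = 1 × $1,157.24 = $1,157.24
Trial balance (start $0, +$1,157.24 each month, − disbursements):
  Sep: +$1,157.24 − $2,941.89 → -$1,784.65
  Oct: +$1,157.24 → -$627.41
  Nov: +$1,157.24 → $529.83
  Dec: +$1,157.24 − $2,941.89 → -$1,254.82
  Jan: +$1,157.24 → -$97.58
  Feb: +$1,157.24 → $1,059.66
  Mar: +$1,157.24 − $2,941.89 → -$724.99
  Apr: +$1,157.24 − $2,119.32 → -$1,687.07
  May: +$1,157.24 → -$529.83
  Jun: +$1,157.24 − $2,941.89 → -$2,314.48
  Jul: +$1,157.24 → -$1,157.24
  Aug: +$1,157.24 → $0.00
Lowest trial balance = -$2,314.48 (Jun)
Initial deposit = cushion − low point = $1,157.24 − (-$2,314.48) = $3,471.72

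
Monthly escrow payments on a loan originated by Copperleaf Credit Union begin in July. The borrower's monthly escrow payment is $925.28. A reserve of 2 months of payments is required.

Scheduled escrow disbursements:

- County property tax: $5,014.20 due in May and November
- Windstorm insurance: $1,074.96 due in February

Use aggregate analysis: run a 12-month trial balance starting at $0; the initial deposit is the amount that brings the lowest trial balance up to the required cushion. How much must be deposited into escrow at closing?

$2,775.84

Cushion = 2 × $925.28 = $1,850.56
Trial balance (start $0, +$925.28 each month, − disbursements):
  Jul: +$925.28 → $925.28
  Aug: +$925.28 → $1,850.56
  Sep: +$925.28 → $2,775.84
  Oct: +$925.28 → $3,701.12
  Nov: +$925.28 − $5,014.20 → -$387.80
  Dec: +$925.28 → $537.48
  Jan: +$925.28 → $1,462.76
  Feb: +$925.28 − $1,074.96 → $1,313.08
  Mar: +$925.28 → $2,238.36
  Apr: +$925.28 → $3,163.64
  May: +$925.28 − $5,014.20 → -$925.28
  Jun: +$925.28 → $0.00
Lowest trial balance = -$925.28 (May)
Initial deposit = cushion − low point = $1,850.56 − (-$925.28) = $2,775.84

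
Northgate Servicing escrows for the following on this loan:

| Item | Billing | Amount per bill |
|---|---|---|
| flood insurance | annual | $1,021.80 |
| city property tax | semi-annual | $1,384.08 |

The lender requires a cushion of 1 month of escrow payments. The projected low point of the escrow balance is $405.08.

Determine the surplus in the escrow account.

Flood insurance — $1,021.80/yr
City property tax — $1,384.08 × 2 = $2,768.16/yr
Total per year = $3,789.96
Per month = $3,789.96 ÷ 12 = $315.83
Required cushion = 1 × $315.83 = $315.83
Surplus = $405.08 − $315.83 = $89.25

$89.25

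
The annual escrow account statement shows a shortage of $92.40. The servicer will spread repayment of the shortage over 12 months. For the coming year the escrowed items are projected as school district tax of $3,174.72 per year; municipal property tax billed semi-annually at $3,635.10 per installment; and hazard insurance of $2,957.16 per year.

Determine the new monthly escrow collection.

School district tax = $3,174.72/yr
Municipal property tax = $3,635.10 × 2 = $7,270.20/yr
Hazard insurance = $2,957.16/yr
Annual escrow total = $13,402.08
Per month = $13,402.08 ÷ 12 = $1,116.84
Monthly shortage recovery: $92.40 / 12 = $7.70
Adjusted monthly = $1,116.84 + $7.70 = $1,124.54

$1,124.54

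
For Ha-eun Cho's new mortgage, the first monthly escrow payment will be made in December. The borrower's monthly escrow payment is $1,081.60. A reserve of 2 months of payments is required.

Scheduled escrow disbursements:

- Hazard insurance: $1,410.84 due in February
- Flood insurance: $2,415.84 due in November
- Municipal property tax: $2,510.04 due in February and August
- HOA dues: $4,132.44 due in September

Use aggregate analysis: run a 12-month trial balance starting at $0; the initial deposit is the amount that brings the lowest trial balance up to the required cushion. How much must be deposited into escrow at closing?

$2,839.28

Cushion = 2 × $1,081.60 = $2,163.20
Trial balance (start $0, +$1,081.60 each month, − disbursements):
  Dec: +$1,081.60 → $1,081.60
  Jan: +$1,081.60 → $2,163.20
  Feb: +$1,081.60 − $3,920.88 → -$676.08
  Mar: +$1,081.60 → $405.52
  Apr: +$1,081.60 → $1,487.12
  May: +$1,081.60 → $2,568.72
  Jun: +$1,081.60 → $3,650.32
  Jul: +$1,081.60 → $4,731.92
  Aug: +$1,081.60 − $2,510.04 → $3,303.48
  Sep: +$1,081.60 − $4,132.44 → $252.64
  Oct: +$1,081.60 → $1,334.24
  Nov: +$1,081.60 − $2,415.84 → $0.00
Lowest trial balance = -$676.08 (Feb)
Initial deposit = cushion − low point = $2,163.20 − (-$676.08) = $2,839.28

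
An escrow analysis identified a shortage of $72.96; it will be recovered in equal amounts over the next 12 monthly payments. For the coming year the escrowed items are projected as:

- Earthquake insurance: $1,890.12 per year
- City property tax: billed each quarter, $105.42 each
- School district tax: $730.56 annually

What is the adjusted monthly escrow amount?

Earthquake insurance = $1,890.12
City property tax = $105.42 × 4 = $421.68
School district tax = $730.56
Annual escrow total = $3,042.36
Base monthly escrow = $3,042.36 / 12 = $253.53
Monthly shortage recovery: $72.96 / 12 = $6.08
New monthly escrow = $253.53 + $6.08 = $259.61

$259.61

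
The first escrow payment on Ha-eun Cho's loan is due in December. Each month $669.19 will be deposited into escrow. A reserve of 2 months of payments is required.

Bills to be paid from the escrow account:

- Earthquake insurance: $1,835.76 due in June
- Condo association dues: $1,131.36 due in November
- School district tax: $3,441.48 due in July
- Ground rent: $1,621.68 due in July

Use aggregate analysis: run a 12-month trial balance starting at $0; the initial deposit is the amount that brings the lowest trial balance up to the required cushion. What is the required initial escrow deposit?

$2,883.78

Cushion = 2 × $669.19 = $1,338.38
Trial balance (start $0, +$669.19 each month, − disbursements):
  Dec: +$669.19 → $669.19
  Jan: +$669.19 → $1,338.38
  Feb: +$669.19 → $2,007.57
  Mar: +$669.19 → $2,676.76
  Apr: +$669.19 → $3,345.95
  May: +$669.19 → $4,015.14
  Jun: +$669.19 − $1,835.76 → $2,848.57
  Jul: +$669.19 − $5,063.16 → -$1,545.40
  Aug: +$669.19 → -$876.21
  Sep: +$669.19 → -$207.02
  Oct: +$669.19 → $462.17
  Nov: +$669.19 − $1,131.36 → $0.00
Lowest trial balance = -$1,545.40 (Jul)
Initial deposit = cushion − low point = $1,338.38 − (-$1,545.40) = $2,883.78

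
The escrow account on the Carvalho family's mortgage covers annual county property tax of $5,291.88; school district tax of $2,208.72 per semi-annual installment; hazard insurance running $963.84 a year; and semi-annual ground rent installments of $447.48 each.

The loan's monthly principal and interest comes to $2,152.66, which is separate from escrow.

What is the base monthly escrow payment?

County property tax — $5,291.88 annually
School district tax — $2,208.72 × 2 = $4,417.44 annually
Hazard insurance — $963.84 annually
Ground rent — $447.48 × 2 = $894.96 annually
Total annual escrow = $11,568.12
Per month = $11,568.12 ÷ 12 = $964.01

$964.01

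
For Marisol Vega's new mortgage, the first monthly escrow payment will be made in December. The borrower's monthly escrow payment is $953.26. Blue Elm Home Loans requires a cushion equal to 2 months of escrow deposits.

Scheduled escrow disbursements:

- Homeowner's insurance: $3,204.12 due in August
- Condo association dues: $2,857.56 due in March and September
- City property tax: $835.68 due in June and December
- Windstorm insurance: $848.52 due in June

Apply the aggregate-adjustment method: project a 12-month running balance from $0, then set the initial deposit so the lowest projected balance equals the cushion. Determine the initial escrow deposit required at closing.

Cushion = 2 × $953.26 = $1,906.52
Trial balance (start $0, +$953.26 each month, − disbursements):
  Dec: +$953.26 − $835.68 → $117.58
  Jan: +$953.26 → $1,070.84
  Feb: +$953.26 → $2,024.10
  Mar: +$953.26 − $2,857.56 → $119.80
  Apr: +$953.26 → $1,073.06
  May: +$953.26 → $2,026.32
  Jun: +$953.26 − $1,684.20 → $1,295.38
  Jul: +$953.26 → $2,248.64
  Aug: +$953.26 − $3,204.12 → -$2.22
  Sep: +$953.26 − $2,857.56 → -$1,906.52
  Oct: +$953.26 → -$953.26
  Nov: +$953.26 → $0.00
Lowest trial balance = -$1,906.52 (Sep)
Initial deposit = cushion − low point = $1,906.52 − (-$1,906.52) = $3,813.04

$3,813.04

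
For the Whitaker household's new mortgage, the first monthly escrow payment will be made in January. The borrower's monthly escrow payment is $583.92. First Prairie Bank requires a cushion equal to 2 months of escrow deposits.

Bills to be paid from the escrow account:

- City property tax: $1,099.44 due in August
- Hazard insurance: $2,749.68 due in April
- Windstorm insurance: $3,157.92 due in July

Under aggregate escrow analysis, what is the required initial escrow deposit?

Cushion = 2 × $583.92 = $1,167.84
Trial balance (start $0, +$583.92 each month, − disbursements):
  Jan: +$583.92 → $583.92
  Feb: +$583.92 → $1,167.84
  Mar: +$583.92 → $1,751.76
  Apr: +$583.92 − $2,749.68 → -$414.00
  May: +$583.92 → $169.92
  Jun: +$583.92 → $753.84
  Jul: +$583.92 − $3,157.92 → -$1,820.16
  Aug: +$583.92 − $1,099.44 → -$2,335.68
  Sep: +$583.92 → -$1,751.76
  Oct: +$583.92 → -$1,167.84
  Nov: +$583.92 → -$583.92
  Dec: +$583.92 → $0.00
Lowest trial balance = -$2,335.68 (Aug)
Initial deposit = cushion − low point = $1,167.84 − (-$2,335.68) = $3,503.52

$3,503.52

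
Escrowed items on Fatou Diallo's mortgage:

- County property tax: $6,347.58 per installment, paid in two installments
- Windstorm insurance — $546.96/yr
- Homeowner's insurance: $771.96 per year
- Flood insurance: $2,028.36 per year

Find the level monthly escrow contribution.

County property tax — $6,347.58 × 2 = $12,695.16/yr
Windstorm insurance — $546.96/yr
Homeowner's insurance — $771.96/yr
Flood insurance — $2,028.36/yr
Combined annual = $16,042.44
Monthly = $16,042.44 ÷ 12 = $1,336.87

$1,336.87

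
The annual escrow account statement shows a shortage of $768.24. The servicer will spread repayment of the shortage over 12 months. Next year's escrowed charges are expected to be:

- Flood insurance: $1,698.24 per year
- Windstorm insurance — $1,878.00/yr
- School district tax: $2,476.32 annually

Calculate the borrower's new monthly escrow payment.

Flood insurance: $1,698.24/yr
Windstorm insurance: $1,878.00/yr
School district tax: $2,476.32/yr
Annual escrow total = $1,698.24 + $1,878.00 + $2,476.32 = $6,052.56
Monthly = $6,052.56 / 12 = $504.38
Shortage spread = $768.24 / 12 = $64.02/mo
Adjusted monthly = $504.38 + $64.02 = $568.40

$568.40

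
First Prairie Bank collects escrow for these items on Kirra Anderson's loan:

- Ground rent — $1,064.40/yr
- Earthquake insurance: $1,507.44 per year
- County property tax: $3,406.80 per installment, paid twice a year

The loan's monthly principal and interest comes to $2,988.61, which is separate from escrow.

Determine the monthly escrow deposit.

Ground rent: $1,064.40/yr
Earthquake insurance: $1,507.44/yr
County property tax: $3,406.80 × 2 = $6,813.60/yr
Yearly total = $1,064.40 + $1,507.44 + $6,813.60 = $9,385.44
Monthly = $9,385.44 / 12 = $782.12

$782.12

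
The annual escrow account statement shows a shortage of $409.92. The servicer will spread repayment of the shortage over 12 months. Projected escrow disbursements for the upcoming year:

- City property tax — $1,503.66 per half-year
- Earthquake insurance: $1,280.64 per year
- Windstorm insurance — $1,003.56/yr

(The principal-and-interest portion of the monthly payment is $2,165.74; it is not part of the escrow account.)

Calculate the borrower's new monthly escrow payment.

$475.12

City property tax: $1,503.66 × 2 = $3,007.32 annually
Earthquake insurance: $1,280.64 annually
Windstorm insurance: $1,003.56 annually
Yearly total = $3,007.32 + $1,280.64 + $1,003.56 = $5,291.52
Per month = $5,291.52 / 12 = $440.96
Monthly shortage recovery: $409.92 / 12 = $34.16
Adjusted monthly = $440.96 + $34.16 = $475.12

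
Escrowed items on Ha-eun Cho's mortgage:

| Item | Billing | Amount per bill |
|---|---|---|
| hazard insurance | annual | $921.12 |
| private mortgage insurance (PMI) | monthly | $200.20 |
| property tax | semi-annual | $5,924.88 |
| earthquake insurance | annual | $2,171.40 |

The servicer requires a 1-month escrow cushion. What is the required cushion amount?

Hazard insurance — $921.12
Private mortgage insurance (PMI) — $200.20 × 12 = $2,402.40
Property tax — $5,924.88 × 2 = $11,849.76
Earthquake insurance — $2,171.40
Combined annual = $921.12 + $2,402.40 + $11,849.76 + $2,171.40 = $17,344.68
Base monthly escrow = $17,344.68 ÷ 12 = $1,445.39
Required cushion = 1 × $1,445.39 = $1,445.39

$1,445.39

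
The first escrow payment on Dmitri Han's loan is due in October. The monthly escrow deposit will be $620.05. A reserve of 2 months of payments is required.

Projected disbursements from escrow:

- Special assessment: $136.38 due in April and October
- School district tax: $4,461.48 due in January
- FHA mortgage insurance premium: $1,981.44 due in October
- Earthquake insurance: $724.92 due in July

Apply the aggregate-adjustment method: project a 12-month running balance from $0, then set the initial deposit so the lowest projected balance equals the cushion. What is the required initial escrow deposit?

$5,339.20

Cushion = 2 × $620.05 = $1,240.10
Trial balance (start $0, +$620.05 each month, − disbursements):
  Oct: +$620.05 − $2,117.82 → -$1,497.77
  Nov: +$620.05 → -$877.72
  Dec: +$620.05 → -$257.67
  Jan: +$620.05 − $4,461.48 → -$4,099.10
  Feb: +$620.05 → -$3,479.05
  Mar: +$620.05 → -$2,859.00
  Apr: +$620.05 − $136.38 → -$2,375.33
  May: +$620.05 → -$1,755.28
  Jun: +$620.05 → -$1,135.23
  Jul: +$620.05 − $724.92 → -$1,240.10
  Aug: +$620.05 → -$620.05
  Sep: +$620.05 → $0.00
Lowest trial balance = -$4,099.10 (Jan)
Initial deposit = cushion − low point = $1,240.10 − (-$4,099.10) = $5,339.20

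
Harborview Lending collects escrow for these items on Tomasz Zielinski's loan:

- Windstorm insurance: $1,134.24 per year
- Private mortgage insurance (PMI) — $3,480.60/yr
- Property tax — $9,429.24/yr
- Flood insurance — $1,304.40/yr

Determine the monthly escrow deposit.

$1,279.04

Windstorm insurance: $1,134.24 per year
Private mortgage insurance (PMI): $3,480.60 per year
Property tax: $9,429.24 per year
Flood insurance: $1,304.40 per year
Annual escrow total = $1,134.24 + $3,480.60 + $9,429.24 + $1,304.40 = $15,348.48
Base monthly escrow = $15,348.48 ÷ 12 = $1,279.04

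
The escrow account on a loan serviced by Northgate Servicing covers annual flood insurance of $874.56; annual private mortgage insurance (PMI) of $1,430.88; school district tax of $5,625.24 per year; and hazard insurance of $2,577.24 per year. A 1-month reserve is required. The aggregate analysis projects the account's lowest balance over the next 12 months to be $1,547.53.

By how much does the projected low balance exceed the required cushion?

Flood insurance: $874.56 annually
Private mortgage insurance (PMI): $1,430.88 annually
School district tax: $5,625.24 annually
Hazard insurance: $2,577.24 annually
Annual escrow total = $874.56 + $1,430.88 + $5,625.24 + $2,577.24 = $10,507.92
Per month = $10,507.92 ÷ 12 = $875.66
Required reserve = 1 × $875.66 = $875.66
Surplus = $1,547.53 − $875.66 = $671.87

$671.87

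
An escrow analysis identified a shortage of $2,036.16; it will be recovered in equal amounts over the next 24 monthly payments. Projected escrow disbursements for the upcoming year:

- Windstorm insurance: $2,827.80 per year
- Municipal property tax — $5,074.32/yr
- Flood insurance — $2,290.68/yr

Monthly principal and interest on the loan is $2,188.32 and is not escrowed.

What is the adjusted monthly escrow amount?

Windstorm insurance — $2,827.80/yr
Municipal property tax — $5,074.32/yr
Flood insurance — $2,290.68/yr
Annual escrow total = $10,192.80
Monthly escrow = $10,192.80 / 12 = $849.40
Monthly shortage recovery: $2,036.16 ÷ 24 = $84.84
Adjusted monthly = $849.40 + $84.84 = $934.24

$934.24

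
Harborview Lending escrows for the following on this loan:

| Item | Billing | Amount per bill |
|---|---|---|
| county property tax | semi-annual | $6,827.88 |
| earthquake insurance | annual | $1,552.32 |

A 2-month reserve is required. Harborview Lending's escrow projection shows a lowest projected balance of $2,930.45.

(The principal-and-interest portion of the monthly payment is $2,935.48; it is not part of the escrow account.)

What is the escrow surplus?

County property tax — $6,827.88 × 2 = $13,655.76 per year
Earthquake insurance — $1,552.32 per year
Combined annual = $13,655.76 + $1,552.32 = $15,208.08
Base monthly escrow = $15,208.08 ÷ 12 = $1,267.34
Required cushion = 2 × $1,267.34 = $2,534.68
Surplus = $2,930.45 − $2,534.68 = $395.77

$395.77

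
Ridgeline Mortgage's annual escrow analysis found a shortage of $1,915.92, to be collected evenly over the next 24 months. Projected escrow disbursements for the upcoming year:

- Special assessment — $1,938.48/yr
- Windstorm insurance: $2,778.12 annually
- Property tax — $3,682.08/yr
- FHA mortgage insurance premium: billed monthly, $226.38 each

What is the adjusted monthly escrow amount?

$1,006.10

Special assessment: $1,938.48
Windstorm insurance: $2,778.12
Property tax: $3,682.08
FHA mortgage insurance premium: $226.38 × 12 = $2,716.56
Combined annual = $1,938.48 + $2,778.12 + $3,682.08 + $2,716.56 = $11,115.24
Base monthly escrow = $11,115.24 / 12 = $926.27
Shortage per month = $1,915.92 / 24 = $79.83
New monthly escrow = $926.27 + $79.83 = $1,006.10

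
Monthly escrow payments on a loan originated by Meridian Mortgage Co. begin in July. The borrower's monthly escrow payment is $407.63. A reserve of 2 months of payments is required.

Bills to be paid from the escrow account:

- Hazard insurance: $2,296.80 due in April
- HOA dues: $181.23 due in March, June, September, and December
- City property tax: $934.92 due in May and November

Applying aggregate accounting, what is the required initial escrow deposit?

$1,041.66

Cushion = 2 × $407.63 = $815.26
Trial balance (start $0, +$407.63 each month, − disbursements):
  Jul: +$407.63 → $407.63
  Aug: +$407.63 → $815.26
  Sep: +$407.63 − $181.23 → $1,041.66
  Oct: +$407.63 → $1,449.29
  Nov: +$407.63 − $934.92 → $922.00
  Dec: +$407.63 − $181.23 → $1,148.40
  Jan: +$407.63 → $1,556.03
  Feb: +$407.63 → $1,963.66
  Mar: +$407.63 − $181.23 → $2,190.06
  Apr: +$407.63 − $2,296.80 → $300.89
  May: +$407.63 − $934.92 → -$226.40
  Jun: +$407.63 − $181.23 → $0.00
Lowest trial balance = -$226.40 (May)
Initial deposit = cushion − low point = $815.26 − (-$226.40) = $1,041.66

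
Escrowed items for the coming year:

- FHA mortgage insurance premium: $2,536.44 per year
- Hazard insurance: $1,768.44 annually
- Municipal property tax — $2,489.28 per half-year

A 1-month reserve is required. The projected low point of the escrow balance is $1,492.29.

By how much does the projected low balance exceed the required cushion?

$718.67

FHA mortgage insurance premium — $2,536.44 annually
Hazard insurance — $1,768.44 annually
Municipal property tax — $2,489.28 × 2 = $4,978.56 annually
Combined annual = $9,283.44
Monthly = $9,283.44 ÷ 12 = $773.62
Required cushion = 1 × $773.62 = $773.62
Excess over cushion: $1,492.29 − $773.62 = $718.67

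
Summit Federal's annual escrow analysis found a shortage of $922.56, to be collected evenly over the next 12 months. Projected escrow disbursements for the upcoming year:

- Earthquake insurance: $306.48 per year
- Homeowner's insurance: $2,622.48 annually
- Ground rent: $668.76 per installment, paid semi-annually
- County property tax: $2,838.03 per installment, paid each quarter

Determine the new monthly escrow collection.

Earthquake insurance = $306.48
Homeowner's insurance = $2,622.48
Ground rent = $668.76 × 2 = $1,337.52
County property tax = $2,838.03 × 4 = $11,352.12
Annual escrow total = $15,618.60
Per month = $15,618.60 ÷ 12 = $1,301.55
Monthly shortage recovery: $922.56 ÷ 12 = $76.88
New monthly escrow = $1,301.55 + $76.88 = $1,378.43

$1,378.43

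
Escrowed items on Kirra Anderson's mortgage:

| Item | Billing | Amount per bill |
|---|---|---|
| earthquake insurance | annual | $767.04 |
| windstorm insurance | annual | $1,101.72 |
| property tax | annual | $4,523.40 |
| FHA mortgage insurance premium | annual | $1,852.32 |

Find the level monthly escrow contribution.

$687.04

Earthquake insurance — $767.04 annually
Windstorm insurance — $1,101.72 annually
Property tax — $4,523.40 annually
FHA mortgage insurance premium — $1,852.32 annually
Yearly total = $767.04 + $1,101.72 + $4,523.40 + $1,852.32 = $8,244.48
Monthly = $8,244.48 ÷ 12 = $687.04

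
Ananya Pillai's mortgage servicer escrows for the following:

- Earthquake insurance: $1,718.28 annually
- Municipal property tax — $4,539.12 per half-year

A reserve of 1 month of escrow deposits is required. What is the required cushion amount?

$899.71

Earthquake insurance: $1,718.28 annually
Municipal property tax: $4,539.12 × 2 = $9,078.24 annually
Annual escrow total = $1,718.28 + $9,078.24 = $10,796.52
Monthly escrow = $10,796.52 ÷ 12 = $899.71
Reserve = 1 × $899.71 = $899.71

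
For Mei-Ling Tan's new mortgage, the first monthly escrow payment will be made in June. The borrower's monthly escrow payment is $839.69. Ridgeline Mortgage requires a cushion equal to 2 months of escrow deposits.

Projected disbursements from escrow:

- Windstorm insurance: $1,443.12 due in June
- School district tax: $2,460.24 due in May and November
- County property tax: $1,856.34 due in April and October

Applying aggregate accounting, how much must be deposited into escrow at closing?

Cushion = 2 × $839.69 = $1,679.38
Trial balance (start $0, +$839.69 each month, − disbursements):
  Jun: +$839.69 − $1,443.12 → -$603.43
  Jul: +$839.69 → $236.26
  Aug: +$839.69 → $1,075.95
  Sep: +$839.69 → $1,915.64
  Oct: +$839.69 − $1,856.34 → $898.99
  Nov: +$839.69 − $2,460.24 → -$721.56
  Dec: +$839.69 → $118.13
  Jan: +$839.69 → $957.82
  Feb: +$839.69 → $1,797.51
  Mar: +$839.69 → $2,637.20
  Apr: +$839.69 − $1,856.34 → $1,620.55
  May: +$839.69 − $2,460.24 → $0.00
Lowest trial balance = -$721.56 (Nov)
Initial deposit = cushion − low point = $1,679.38 − (-$721.56) = $2,400.94

$2,400.94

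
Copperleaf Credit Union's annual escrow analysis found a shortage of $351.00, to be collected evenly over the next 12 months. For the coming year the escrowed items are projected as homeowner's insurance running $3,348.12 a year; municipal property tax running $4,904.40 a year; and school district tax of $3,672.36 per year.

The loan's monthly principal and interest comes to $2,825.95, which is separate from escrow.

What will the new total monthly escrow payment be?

$1,022.99

Homeowner's insurance — $3,348.12 annually
Municipal property tax — $4,904.40 annually
School district tax — $3,672.36 annually
Total annual escrow = $3,348.12 + $4,904.40 + $3,672.36 = $11,924.88
Per month = $11,924.88 / 12 = $993.74
Monthly shortage recovery: $351.00 / 12 = $29.25
New monthly escrow = $993.74 + $29.25 = $1,022.99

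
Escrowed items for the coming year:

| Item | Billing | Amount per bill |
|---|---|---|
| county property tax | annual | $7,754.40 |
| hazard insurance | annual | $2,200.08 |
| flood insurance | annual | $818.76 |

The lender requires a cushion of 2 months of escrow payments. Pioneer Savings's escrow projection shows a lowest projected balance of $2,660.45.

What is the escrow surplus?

$864.91

County property tax: $7,754.40 per year
Hazard insurance: $2,200.08 per year
Flood insurance: $818.76 per year
Total per year = $7,754.40 + $2,200.08 + $818.76 = $10,773.24
Monthly = $10,773.24 ÷ 12 = $897.77
Required reserve = 2 × $897.77 = $1,795.54
Surplus = $2,660.45 − $1,795.54 = $864.91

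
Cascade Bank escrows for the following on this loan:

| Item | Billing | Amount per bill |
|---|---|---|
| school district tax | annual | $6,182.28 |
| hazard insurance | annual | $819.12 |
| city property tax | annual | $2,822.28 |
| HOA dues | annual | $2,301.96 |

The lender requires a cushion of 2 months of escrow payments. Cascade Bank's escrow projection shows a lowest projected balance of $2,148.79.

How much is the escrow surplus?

School district tax = $6,182.28 annually
Hazard insurance = $819.12 annually
City property tax = $2,822.28 annually
HOA dues = $2,301.96 annually
Combined annual = $12,125.64
Base monthly escrow = $12,125.64 / 12 = $1,010.47
Cushion = 2 × $1,010.47 = $2,020.94
Surplus = $2,148.79 − $2,020.94 = $127.85

$127.85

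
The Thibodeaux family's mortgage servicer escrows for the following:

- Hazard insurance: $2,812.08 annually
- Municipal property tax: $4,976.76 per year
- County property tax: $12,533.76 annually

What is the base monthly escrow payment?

Hazard insurance — $2,812.08
Municipal property tax — $4,976.76
County property tax — $12,533.76
Annual escrow total = $2,812.08 + $4,976.76 + $12,533.76 = $20,322.60
Per month = $20,322.60 / 12 = $1,693.55

$1,693.55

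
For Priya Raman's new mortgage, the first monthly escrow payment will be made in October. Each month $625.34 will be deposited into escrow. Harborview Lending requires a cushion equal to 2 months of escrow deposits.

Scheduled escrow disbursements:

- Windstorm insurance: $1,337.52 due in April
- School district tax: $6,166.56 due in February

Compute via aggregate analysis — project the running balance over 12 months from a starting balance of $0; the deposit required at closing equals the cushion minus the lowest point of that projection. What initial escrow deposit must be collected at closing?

Cushion = 2 × $625.34 = $1,250.68
Trial balance (start $0, +$625.34 each month, − disbursements):
  Oct: +$625.34 → $625.34
  Nov: +$625.34 → $1,250.68
  Dec: +$625.34 → $1,876.02
  Jan: +$625.34 → $2,501.36
  Feb: +$625.34 − $6,166.56 → -$3,039.86
  Mar: +$625.34 → -$2,414.52
  Apr: +$625.34 − $1,337.52 → -$3,126.70
  May: +$625.34 → -$2,501.36
  Jun: +$625.34 → -$1,876.02
  Jul: +$625.34 → -$1,250.68
  Aug: +$625.34 → -$625.34
  Sep: +$625.34 → $0.00
Lowest trial balance = -$3,126.70 (Apr)
Initial deposit = cushion − low point = $1,250.68 − (-$3,126.70) = $4,377.38

$4,377.38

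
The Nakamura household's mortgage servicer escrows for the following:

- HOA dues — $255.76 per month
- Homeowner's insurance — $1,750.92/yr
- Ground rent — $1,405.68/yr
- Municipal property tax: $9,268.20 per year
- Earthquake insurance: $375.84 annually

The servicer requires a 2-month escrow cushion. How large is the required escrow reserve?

$2,644.96

HOA dues: $255.76 × 12 = $3,069.12/yr
Homeowner's insurance: $1,750.92/yr
Ground rent: $1,405.68/yr
Municipal property tax: $9,268.20/yr
Earthquake insurance: $375.84/yr
Total per year = $3,069.12 + $1,750.92 + $1,405.68 + $9,268.20 + $375.84 = $15,869.76
Monthly escrow = $15,869.76 ÷ 12 = $1,322.48
Cushion = 2 × $1,322.48 = $2,644.96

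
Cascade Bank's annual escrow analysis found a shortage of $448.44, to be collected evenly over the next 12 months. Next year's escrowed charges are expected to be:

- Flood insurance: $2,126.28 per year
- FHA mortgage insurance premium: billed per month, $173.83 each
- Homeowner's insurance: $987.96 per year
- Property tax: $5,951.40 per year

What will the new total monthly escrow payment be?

Flood insurance: $2,126.28 annually
FHA mortgage insurance premium: $173.83 × 12 = $2,085.96 annually
Homeowner's insurance: $987.96 annually
Property tax: $5,951.40 annually
Total per year = $11,151.60
Monthly escrow = $11,151.60 / 12 = $929.30
Monthly shortage recovery: $448.44 ÷ 12 = $37.37
New monthly escrow = $929.30 + $37.37 = $966.67

$966.67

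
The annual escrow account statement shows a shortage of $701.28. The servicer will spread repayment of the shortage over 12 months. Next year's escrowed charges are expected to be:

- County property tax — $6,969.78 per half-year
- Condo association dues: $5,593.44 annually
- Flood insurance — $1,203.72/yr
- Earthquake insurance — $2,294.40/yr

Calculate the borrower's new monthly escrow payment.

County property tax: $6,969.78 × 2 = $13,939.56 annually
Condo association dues: $5,593.44 annually
Flood insurance: $1,203.72 annually
Earthquake insurance: $2,294.40 annually
Yearly total = $23,031.12
Monthly = $23,031.12 / 12 = $1,919.26
Monthly shortage recovery: $701.28 / 12 = $58.44
Adjusted monthly = $1,919.26 + $58.44 = $1,977.70

$1,977.70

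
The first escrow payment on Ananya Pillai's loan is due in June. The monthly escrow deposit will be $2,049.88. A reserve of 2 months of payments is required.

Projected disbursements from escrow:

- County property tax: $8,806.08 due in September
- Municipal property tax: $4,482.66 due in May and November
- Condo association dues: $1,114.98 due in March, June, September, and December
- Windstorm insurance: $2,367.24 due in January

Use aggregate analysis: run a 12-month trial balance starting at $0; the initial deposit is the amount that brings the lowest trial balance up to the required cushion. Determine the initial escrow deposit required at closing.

Cushion = 2 × $2,049.88 = $4,099.76
Trial balance (start $0, +$2,049.88 each month, − disbursements):
  Jun: +$2,049.88 − $1,114.98 → $934.90
  Jul: +$2,049.88 → $2,984.78
  Aug: +$2,049.88 → $5,034.66
  Sep: +$2,049.88 − $9,921.06 → -$2,836.52
  Oct: +$2,049.88 → -$786.64
  Nov: +$2,049.88 − $4,482.66 → -$3,219.42
  Dec: +$2,049.88 − $1,114.98 → -$2,284.52
  Jan: +$2,049.88 − $2,367.24 → -$2,601.88
  Feb: +$2,049.88 → -$552.00
  Mar: +$2,049.88 − $1,114.98 → $382.90
  Apr: +$2,049.88 → $2,432.78
  May: +$2,049.88 − $4,482.66 → $0.00
Lowest trial balance = -$3,219.42 (Nov)
Initial deposit = cushion − low point = $4,099.76 − (-$3,219.42) = $7,319.18

$7,319.18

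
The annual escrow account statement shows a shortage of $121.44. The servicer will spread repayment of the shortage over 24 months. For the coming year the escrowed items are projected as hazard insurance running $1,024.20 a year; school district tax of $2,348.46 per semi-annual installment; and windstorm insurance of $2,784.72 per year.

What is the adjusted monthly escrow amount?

Hazard insurance: $1,024.20
School district tax: $2,348.46 × 2 = $4,696.92
Windstorm insurance: $2,784.72
Annual escrow total = $1,024.20 + $4,696.92 + $2,784.72 = $8,505.84
Monthly escrow = $8,505.84 ÷ 12 = $708.82
Monthly shortage recovery: $121.44 ÷ 24 = $5.06
New monthly escrow = $708.82 + $5.06 = $713.88

$713.88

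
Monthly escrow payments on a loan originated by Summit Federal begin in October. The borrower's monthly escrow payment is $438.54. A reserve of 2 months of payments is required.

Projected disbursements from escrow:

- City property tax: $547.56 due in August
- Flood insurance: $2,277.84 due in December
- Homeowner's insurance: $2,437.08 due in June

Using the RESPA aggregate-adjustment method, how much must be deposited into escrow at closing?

$1,839.30

Cushion = 2 × $438.54 = $877.08
Trial balance (start $0, +$438.54 each month, − disbursements):
  Oct: +$438.54 → $438.54
  Nov: +$438.54 → $877.08
  Dec: +$438.54 − $2,277.84 → -$962.22
  Jan: +$438.54 → -$523.68
  Feb: +$438.54 → -$85.14
  Mar: +$438.54 → $353.40
  Apr: +$438.54 → $791.94
  May: +$438.54 → $1,230.48
  Jun: +$438.54 − $2,437.08 → -$768.06
  Jul: +$438.54 → -$329.52
  Aug: +$438.54 − $547.56 → -$438.54
  Sep: +$438.54 → $0.00
Lowest trial balance = -$962.22 (Dec)
Initial deposit = cushion − low point = $877.08 − (-$962.22) = $1,839.30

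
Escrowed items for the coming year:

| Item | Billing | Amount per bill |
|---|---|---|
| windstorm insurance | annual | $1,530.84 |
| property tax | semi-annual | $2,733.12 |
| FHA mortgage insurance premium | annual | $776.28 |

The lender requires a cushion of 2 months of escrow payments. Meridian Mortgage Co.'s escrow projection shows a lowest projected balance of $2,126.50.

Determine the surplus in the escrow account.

$830.94

Windstorm insurance — $1,530.84
Property tax — $2,733.12 × 2 = $5,466.24
FHA mortgage insurance premium — $776.28
Annual escrow total = $7,773.36
Monthly escrow = $7,773.36 / 12 = $647.78
Required reserve = 2 × $647.78 = $1,295.56
Surplus = $2,126.50 − $1,295.56 = $830.94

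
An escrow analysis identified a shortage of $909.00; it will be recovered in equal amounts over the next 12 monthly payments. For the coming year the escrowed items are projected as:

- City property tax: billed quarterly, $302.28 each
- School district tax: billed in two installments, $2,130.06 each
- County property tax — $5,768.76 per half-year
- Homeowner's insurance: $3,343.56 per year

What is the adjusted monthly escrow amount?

City property tax = $302.28 × 4 = $1,209.12 per year
School district tax = $2,130.06 × 2 = $4,260.12 per year
County property tax = $5,768.76 × 2 = $11,537.52 per year
Homeowner's insurance = $3,343.56 per year
Combined annual = $20,350.32
Monthly = $20,350.32 / 12 = $1,695.86
Shortage per month = $909.00 / 12 = $75.75
Adjusted monthly = $1,695.86 + $75.75 = $1,771.61

$1,771.61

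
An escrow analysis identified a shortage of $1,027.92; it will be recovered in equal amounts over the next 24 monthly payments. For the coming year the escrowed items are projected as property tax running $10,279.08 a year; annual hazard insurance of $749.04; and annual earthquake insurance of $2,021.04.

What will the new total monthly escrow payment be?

Property tax = $10,279.08 per year
Hazard insurance = $749.04 per year
Earthquake insurance = $2,021.04 per year
Combined annual = $13,049.16
Base monthly escrow = $13,049.16 ÷ 12 = $1,087.43
Monthly shortage recovery: $1,027.92 / 24 = $42.83
New monthly escrow = $1,087.43 + $42.83 = $1,130.26

$1,130.26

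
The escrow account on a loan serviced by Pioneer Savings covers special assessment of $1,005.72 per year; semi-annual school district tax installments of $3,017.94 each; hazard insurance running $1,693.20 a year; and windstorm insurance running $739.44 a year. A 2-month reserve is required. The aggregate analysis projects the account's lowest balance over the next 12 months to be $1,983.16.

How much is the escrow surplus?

Special assessment = $1,005.72 annually
School district tax = $3,017.94 × 2 = $6,035.88 annually
Hazard insurance = $1,693.20 annually
Windstorm insurance = $739.44 annually
Total annual escrow = $9,474.24
Monthly = $9,474.24 / 12 = $789.52
Required reserve = 2 × $789.52 = $1,579.04
Excess over cushion: $1,983.16 − $1,579.04 = $404.12

$404.12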